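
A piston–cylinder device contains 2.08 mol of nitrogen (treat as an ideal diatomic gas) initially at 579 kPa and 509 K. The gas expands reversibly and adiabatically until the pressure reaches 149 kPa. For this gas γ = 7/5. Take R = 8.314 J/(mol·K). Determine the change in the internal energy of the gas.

V₁ = nRT₁/P₁ = 2.08×8.314×509/579 = 15.2 L.
Adiabatic: T₂/T₁ = (P₂/P₁)^((γ−1)/γ) ⇒ T₂ = 509×(0.257)^0.286 = 345 K; V₂ = 40.1 L.
For an ideal gas ΔU = nCvΔT with Cv = (5/2)R = 20.8 J/(mol·K).
ΔU = 2.08×20.8×(345−509) = -7070 J.

-7070 J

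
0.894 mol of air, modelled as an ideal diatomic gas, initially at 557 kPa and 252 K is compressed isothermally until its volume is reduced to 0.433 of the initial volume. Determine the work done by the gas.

V₁ = nRT₁/P₁ = 0.894×8.314×252/557 = 3.36 L.
Isothermal: T stays 252 K; PV = const ⇒ V₂ = 1.46 L, P₂ = 1290 kPa.
W = nRT ln(V₂/V₁) = 0.894×8.314×252×ln(0.433) = -1570 J.

-1570 J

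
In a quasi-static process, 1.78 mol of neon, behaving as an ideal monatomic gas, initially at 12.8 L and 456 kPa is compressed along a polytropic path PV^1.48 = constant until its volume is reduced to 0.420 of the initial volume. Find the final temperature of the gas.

598 K

T₁ = P₁V₁/(nR) = 456×12.8/(1.78×8.314) = 394 K.
Polytropic n=1.48: T₂ = T₁(V₁/V₂)^(n−1) = 394×(2.38)^0.48 = 598 K; P₂ = P₁(V₁/V₂)^n = 1650 kPa.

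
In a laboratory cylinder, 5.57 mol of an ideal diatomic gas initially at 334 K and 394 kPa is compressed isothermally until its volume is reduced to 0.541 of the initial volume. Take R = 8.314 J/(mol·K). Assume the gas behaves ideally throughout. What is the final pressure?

728 kPa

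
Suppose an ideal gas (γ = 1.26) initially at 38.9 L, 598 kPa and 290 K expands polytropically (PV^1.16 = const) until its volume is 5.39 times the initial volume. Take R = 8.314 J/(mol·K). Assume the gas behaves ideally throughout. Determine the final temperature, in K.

221 K

Polytropic n=1.16: T₂ = T₁(V₁/V₂)^(n−1) = 290×(0.186)^0.16 = 221 K; P₂ = P₁(V₁/V₂)^n = 84.7 kPa.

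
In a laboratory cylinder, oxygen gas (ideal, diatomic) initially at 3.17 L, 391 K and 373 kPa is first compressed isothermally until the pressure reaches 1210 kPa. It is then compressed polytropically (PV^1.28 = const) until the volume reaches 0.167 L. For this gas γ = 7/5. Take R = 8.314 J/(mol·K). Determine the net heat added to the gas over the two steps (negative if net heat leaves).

-2200 J

n = P₁V₁/(RT₁) = 373×3.17/(8.314×391) = 0.364 mol.
Step 1 — Isothermal: T stays 391 K; PV = const ⇒ V₂ = 0.977 L, P₂ = 1210 kPa.
ΔU = 0 (ideal gas, T constant).
W = nRT ln(V₂/V₁) = 0.364×8.314×391×ln(0.308) = -1390 J.
Q = ΔU + W = -1390 J.
State after step 1: P = 1210 kPa, V = 0.977 L, T = 391 K.
Step 2 — Polytropic n=1.28: T₂ = T₁(V₁/V₂)^(n−1) = 391×(5.85)^0.28 = 641 K; P₂ = P₁(V₁/V₂)^n = 11600 kPa.
W = (P₁V₁−P₂V₂)/(n−1) = (1210×0.977−11600×0.167)/0.28 = -2700 J.
ΔU = nCvΔT = 0.364×20.8×(641−391) = 1890 J.
Q = ΔU + W = -811 J.
Net over both steps: W = -4090 J, Q = -2200 J, ΔU = 1890 J.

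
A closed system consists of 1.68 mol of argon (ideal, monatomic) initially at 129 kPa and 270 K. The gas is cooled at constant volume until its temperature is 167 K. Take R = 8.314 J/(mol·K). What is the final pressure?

V₁ = nRT₁/P₁ = 1.68×8.314×270/129 = 29.2 L.
Isochoric: V stays 29.2 L; P/T = const ⇒ T₂ = 167 K, P₂ = 79.8 kPa.

79.8 kPa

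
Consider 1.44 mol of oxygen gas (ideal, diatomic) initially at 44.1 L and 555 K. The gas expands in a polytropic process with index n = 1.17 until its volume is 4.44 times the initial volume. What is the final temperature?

431 K

P₁ = nRT₁/V₁ = 1.44×8.314×555/44.1 = 151 kPa.
Polytropic n=1.17: T₂ = T₁(V₁/V₂)^(n−1) = 555×(0.225)^0.17 = 431 K; P₂ = P₁(V₁/V₂)^n = 26.3 kPa.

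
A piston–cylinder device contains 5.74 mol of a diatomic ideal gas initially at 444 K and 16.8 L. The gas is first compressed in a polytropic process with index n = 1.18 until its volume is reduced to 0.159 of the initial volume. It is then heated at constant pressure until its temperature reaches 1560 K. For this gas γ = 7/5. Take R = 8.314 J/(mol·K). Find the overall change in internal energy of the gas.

133000 J

P₁ = nRT₁/V₁ = 5.74×8.314×444/16.8 = 1260 kPa.
Step 1 — Polytropic n=1.18: T₂ = T₁(V₁/V₂)^(n−1) = 444×(6.29)^0.18 = 618 K; P₂ = P₁(V₁/V₂)^n = 11000 kPa.
W = (P₁V₁−P₂V₂)/(n−1) = (1260×16.8−11000×2.67)/0.18 = -46200 J.
ΔU = nCvΔT = 5.74×20.8×(618−444) = 20800 J.
Q = ΔU + W = -25400 J.
State after step 1: P = 11000 kPa, V = 2.67 L, T = 618 K.
Step 2 — Isobaric: P stays 11000 kPa; V/T = const ⇒ T₂ = 1560 K, V₂ = 6.74 L.
W = PΔV = 11000×(6.74−2.67) kPa·L = 44900 J.
ΔU = nCvΔT = 5.74×20.8×(1560−618) = 112000 J.
Q = ΔU + W = nCpΔT = 157000 J.
Net over both steps: W = -1240 J, Q = 132000 J, ΔU = 133000 J.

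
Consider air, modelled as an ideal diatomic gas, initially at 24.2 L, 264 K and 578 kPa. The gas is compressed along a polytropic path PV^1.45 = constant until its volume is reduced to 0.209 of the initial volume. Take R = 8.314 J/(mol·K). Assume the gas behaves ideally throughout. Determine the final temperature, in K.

Polytropic n=1.45: T₂ = T₁(V₁/V₂)^(n−1) = 264×(4.78)^0.45 = 534 K; P₂ = P₁(V₁/V₂)^n = 5590 kPa.

534 K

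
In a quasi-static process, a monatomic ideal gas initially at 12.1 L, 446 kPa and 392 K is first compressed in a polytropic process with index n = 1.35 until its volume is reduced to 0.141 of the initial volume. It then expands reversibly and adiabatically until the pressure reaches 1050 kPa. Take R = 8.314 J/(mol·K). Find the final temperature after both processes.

n = P₁V₁/(RT₁) = 446×12.1/(8.314×392) = 1.66 mol.
Step 1 — Polytropic n=1.35: T₂ = T₁(V₁/V₂)^(n−1) = 392×(7.09)^0.35 = 778 K; P₂ = P₁(V₁/V₂)^n = 6280 kPa.
W = (P₁V₁−P₂V₂)/(n−1) = (446×12.1−6280×1.71)/0.35 = -15200 J.
ΔU = nCvΔT = 1.66×12.5×(778−392) = 7970 J.
Q = ΔU + W = -7210 J.
State after step 1: P = 6280 kPa, V = 1.71 L, T = 778 K.
Step 2 — Adiabatic: T₂/T₁ = (P₂/P₁)^((γ−1)/γ) ⇒ T₂ = 778×(0.167)^0.400 = 381 K; V₂ = 4.99 L.
ΔU = nCvΔT = 1.66×12.5×(381−778) = -8210 J.
Q = 0 for an adiabatic process, so W = −ΔU = 8210 J.
Net over both steps: W = -6980 J, Q = -7210 J, ΔU = -237 J.

381 K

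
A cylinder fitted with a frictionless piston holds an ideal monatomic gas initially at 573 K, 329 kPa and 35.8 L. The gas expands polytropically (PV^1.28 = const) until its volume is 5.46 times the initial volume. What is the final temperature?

Polytropic n=1.28: T₂ = T₁(V₁/V₂)^(n−1) = 573×(0.183)^0.28 = 356 K; P₂ = P₁(V₁/V₂)^n = 37.5 kPa.

356 K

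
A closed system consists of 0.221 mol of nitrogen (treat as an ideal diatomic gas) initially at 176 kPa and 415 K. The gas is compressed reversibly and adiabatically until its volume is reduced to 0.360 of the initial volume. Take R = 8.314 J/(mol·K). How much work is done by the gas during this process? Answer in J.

-962 J

V₁ = nRT₁/P₁ = 0.221×8.314×415/176 = 4.33 L.
Adiabatic: TV^(γ−1) = const ⇒ T₂ = 415×(2.78)^0.400 = 624 K; PV^γ = const ⇒ P₂ = 736 kPa.
ΔU = nCvΔT = 0.221×20.8×(624−415) = 962 J.
Q = 0 for an adiabatic process, so W = −ΔU = -962 J.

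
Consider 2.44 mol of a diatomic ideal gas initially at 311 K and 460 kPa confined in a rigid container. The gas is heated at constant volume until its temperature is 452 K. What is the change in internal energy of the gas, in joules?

V₁ = nRT₁/P₁ = 2.44×8.314×311/460 = 13.7 L.
Isochoric: V stays 13.7 L; P/T = const ⇒ T₂ = 452 K, P₂ = 669 kPa.
For an ideal gas ΔU = nCvΔT with Cv = (5/2)R = 20.8 J/(mol·K).
ΔU = 2.44×20.8×(452−311) = 7150 J.

7150 J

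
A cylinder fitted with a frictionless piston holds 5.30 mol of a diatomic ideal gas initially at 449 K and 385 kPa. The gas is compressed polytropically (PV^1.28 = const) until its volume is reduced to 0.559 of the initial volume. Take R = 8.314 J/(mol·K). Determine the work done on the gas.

V₁ = nRT₁/P₁ = 5.30×8.314×449/385 = 51.4 L.
Polytropic n=1.28: T₂ = T₁(V₁/V₂)^(n−1) = 449×(1.79)^0.28 = 528 K; P₂ = P₁(V₁/V₂)^n = 811 kPa.
W = (P₁V₁−P₂V₂)/(n−1) = (385×51.4−811×28.7)/0.28 = -12500 J.
Work done on the gas = −W_by = 12500 J.

12500 J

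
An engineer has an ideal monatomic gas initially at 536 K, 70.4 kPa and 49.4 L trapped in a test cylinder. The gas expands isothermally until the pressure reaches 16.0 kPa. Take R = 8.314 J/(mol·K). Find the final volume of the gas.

Isothermal: T stays 536 K; PV = const ⇒ V₂ = 217 L, P₂ = 16.0 kPa.

217 L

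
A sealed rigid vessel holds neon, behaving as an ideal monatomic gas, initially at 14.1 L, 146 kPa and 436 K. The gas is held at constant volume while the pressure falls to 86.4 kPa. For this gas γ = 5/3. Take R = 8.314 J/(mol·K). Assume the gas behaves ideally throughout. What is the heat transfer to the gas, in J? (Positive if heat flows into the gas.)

-1260 J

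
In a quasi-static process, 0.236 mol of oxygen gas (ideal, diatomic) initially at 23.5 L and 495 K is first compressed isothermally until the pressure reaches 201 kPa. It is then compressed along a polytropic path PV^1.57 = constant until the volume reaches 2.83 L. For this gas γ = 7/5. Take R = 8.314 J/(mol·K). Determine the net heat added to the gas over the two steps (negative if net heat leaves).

P₁ = nRT₁/V₁ = 0.236×8.314×495/23.5 = 41.3 kPa.
Step 1 — Isothermal: T stays 495 K; PV = const ⇒ V₂ = 4.83 L, P₂ = 201 kPa.
ΔU = 0 (ideal gas, T constant).
W = nRT ln(V₂/V₁) = 0.236×8.314×495×ln(0.206) = -1540 J.
Q = ΔU + W = -1540 J.
State after step 1: P = 201 kPa, V = 4.83 L, T = 495 K.
Step 2 — Polytropic n=1.57: T₂ = T₁(V₁/V₂)^(n−1) = 495×(1.71)^0.57 = 671 K; P₂ = P₁(V₁/V₂)^n = 466 kPa.
W = (P₁V₁−P₂V₂)/(n−1) = (201×4.83−466×2.83)/0.57 = -608 J.
ΔU = nCvΔT = 0.236×20.8×(671−495) = 866 J.
Q = ΔU + W = 258 J.
Net over both steps: W = -2140 J, Q = -1280 J, ΔU = 866 J.

-1280 J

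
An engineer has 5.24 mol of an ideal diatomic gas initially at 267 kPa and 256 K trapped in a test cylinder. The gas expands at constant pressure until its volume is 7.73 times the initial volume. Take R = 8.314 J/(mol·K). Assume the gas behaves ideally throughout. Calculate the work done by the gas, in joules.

V₁ = nRT₁/P₁ = 5.24×8.314×256/267 = 41.8 L.
Isobaric: P stays 267 kPa; V/T = const ⇒ T₂ = 1980 K, V₂ = 323 L.
W = PΔV = 267×(323−41.8) kPa·L = 75100 J.

75100 J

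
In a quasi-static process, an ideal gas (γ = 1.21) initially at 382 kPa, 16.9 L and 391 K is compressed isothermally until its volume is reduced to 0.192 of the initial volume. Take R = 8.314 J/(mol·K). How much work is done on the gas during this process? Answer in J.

10700 J

n = P₁V₁/(RT₁) = 382×16.9/(8.314×391) = 1.99 mol.
Isothermal: T stays 391 K; PV = const ⇒ V₂ = 3.24 L, P₂ = 1990 kPa.
W = nRT ln(V₂/V₁) = 1.99×8.314×391×ln(0.192) = -10700 J.
Work done on the gas = −W_by = 10700 J.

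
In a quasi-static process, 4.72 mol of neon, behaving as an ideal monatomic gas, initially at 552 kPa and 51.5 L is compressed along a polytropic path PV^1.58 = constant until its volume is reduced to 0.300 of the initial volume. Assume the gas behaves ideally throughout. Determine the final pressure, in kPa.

3700 kPa

T₁ = P₁V₁/(nR) = 552×51.5/(4.72×8.314) = 724 K.
Polytropic n=1.58: T₂ = T₁(V₁/V₂)^(n−1) = 724×(3.33)^0.58 = 1460 K; P₂ = P₁(V₁/V₂)^n = 3700 kPa.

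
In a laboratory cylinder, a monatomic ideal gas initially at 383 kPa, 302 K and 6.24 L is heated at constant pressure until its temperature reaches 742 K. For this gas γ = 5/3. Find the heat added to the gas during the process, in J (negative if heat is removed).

8710 J

n = P₁V₁/(RT₁) = 383×6.24/(8.314×302) = 0.952 mol.
Isobaric: P stays 383 kPa; V/T = const ⇒ T₂ = 742 K, V₂ = 15.3 L.
W = PΔV = 383×(15.3−6.24) kPa·L = 3480 J.
ΔU = nCvΔT = 0.952×12.5×(742−302) = 5220 J.
Q = ΔU + W = nCpΔT = 8710 J.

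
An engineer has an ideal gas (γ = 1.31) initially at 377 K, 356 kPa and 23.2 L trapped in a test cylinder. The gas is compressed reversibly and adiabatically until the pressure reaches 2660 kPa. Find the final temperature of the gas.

607 K

Adiabatic: T₂/T₁ = (P₂/P₁)^((γ−1)/γ) ⇒ T₂ = 377×(7.47)^0.237 = 607 K; V₂ = 5.00 L.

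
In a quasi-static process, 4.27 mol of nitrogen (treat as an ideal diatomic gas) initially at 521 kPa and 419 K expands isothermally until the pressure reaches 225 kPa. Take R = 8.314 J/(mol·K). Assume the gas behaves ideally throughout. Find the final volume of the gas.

66.1 L

V₁ = nRT₁/P₁ = 4.27×8.314×419/521 = 28.6 L.
Isothermal: T stays 419 K; PV = const ⇒ V₂ = 66.1 L, P₂ = 225 kPa.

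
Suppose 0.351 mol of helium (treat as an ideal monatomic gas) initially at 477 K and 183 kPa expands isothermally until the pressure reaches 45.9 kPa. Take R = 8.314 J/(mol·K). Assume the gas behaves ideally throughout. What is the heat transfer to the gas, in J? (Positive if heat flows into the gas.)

V₁ = nRT₁/P₁ = 0.351×8.314×477/183 = 7.61 L.
Isothermal: T stays 477 K; PV = const ⇒ V₂ = 30.3 L, P₂ = 45.9 kPa.
ΔU = 0 (ideal gas, T constant).
W = nRT ln(V₂/V₁) = 0.351×8.314×477×ln(3.99) = 1930 J.
Q = ΔU + W = 1930 J.

1930 J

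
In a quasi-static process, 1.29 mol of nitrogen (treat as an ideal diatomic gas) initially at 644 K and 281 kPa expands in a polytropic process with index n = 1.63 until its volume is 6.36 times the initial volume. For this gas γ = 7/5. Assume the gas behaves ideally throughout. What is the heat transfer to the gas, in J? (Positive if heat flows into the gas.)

-4340 J

V₁ = nRT₁/P₁ = 1.29×8.314×644/281 = 24.6 L.
Polytropic n=1.63: T₂ = T₁(V₁/V₂)^(n−1) = 644×(0.157)^0.63 = 201 K; P₂ = P₁(V₁/V₂)^n = 13.8 kPa.
W = (P₁V₁−P₂V₂)/(n−1) = (281×24.6−13.8×156)/0.63 = 7550 J.
ΔU = nCvΔT = 1.29×20.8×(201−644) = -11900 J.
Q = ΔU + W = -4340 J.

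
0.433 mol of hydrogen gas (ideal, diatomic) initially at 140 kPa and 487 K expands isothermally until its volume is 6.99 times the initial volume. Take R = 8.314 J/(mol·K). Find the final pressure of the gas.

20.0 kPa

V₁ = nRT₁/P₁ = 0.433×8.314×487/140 = 12.5 L.
Isothermal: T stays 487 K; PV = const ⇒ V₂ = 87.5 L, P₂ = 20.0 kPa.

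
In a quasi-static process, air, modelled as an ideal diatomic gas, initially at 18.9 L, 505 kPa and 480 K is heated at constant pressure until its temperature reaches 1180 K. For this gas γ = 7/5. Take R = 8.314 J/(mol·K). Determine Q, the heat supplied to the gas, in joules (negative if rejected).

n = P₁V₁/(RT₁) = 505×18.9/(8.314×480) = 2.39 mol.
Isobaric: P stays 505 kPa; V/T = const ⇒ T₂ = 1180 K, V₂ = 46.5 L.
W = PΔV = 505×(46.5−18.9) kPa·L = 13900 J.
ΔU = nCvΔT = 2.39×20.8×(1180−480) = 34800 J.
Q = ΔU + W = nCpΔT = 48700 J.

48700 J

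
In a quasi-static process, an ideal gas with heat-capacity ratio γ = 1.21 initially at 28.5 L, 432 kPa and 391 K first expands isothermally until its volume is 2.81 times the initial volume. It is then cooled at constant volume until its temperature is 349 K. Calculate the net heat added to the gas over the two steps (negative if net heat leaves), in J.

6420 J

n = P₁V₁/(RT₁) = 432×28.5/(8.314×391) = 3.79 mol.
Step 1 — Isothermal: T stays 391 K; PV = const ⇒ V₂ = 80.1 L, P₂ = 154 kPa.
ΔU = 0 (ideal gas, T constant).
W = nRT ln(V₂/V₁) = 3.79×8.314×391×ln(2.81) = 12700 J.
Q = ΔU + W = 12700 J.
State after step 1: P = 154 kPa, V = 80.1 L, T = 391 K.
Step 2 — Isochoric: V stays 80.1 L; P/T = const ⇒ T₂ = 349 K, P₂ = 137 kPa.
W = 0 (no volume change).
ΔU = nCvΔT = 3.79×39.6×(349−391) = -6300 J.
Q = ΔU = -6300 J.
Net over both steps: W = 12700 J, Q = 6420 J, ΔU = -6300 J.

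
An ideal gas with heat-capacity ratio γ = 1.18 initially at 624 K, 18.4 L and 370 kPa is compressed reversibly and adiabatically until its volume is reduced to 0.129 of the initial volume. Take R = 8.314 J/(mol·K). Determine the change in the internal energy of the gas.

16900 J

n = P₁V₁/(RT₁) = 370×18.4/(8.314×624) = 1.31 mol.
Adiabatic: TV^(γ−1) = const ⇒ T₂ = 624×(7.75)^0.180 = 902 K; PV^γ = const ⇒ P₂ = 4150 kPa.
For an ideal gas ΔU = nCvΔT with Cv = R/(γ−1) = 46.2 J/(mol·K).
ΔU = 1.31×46.2×(902−624) = 16900 J.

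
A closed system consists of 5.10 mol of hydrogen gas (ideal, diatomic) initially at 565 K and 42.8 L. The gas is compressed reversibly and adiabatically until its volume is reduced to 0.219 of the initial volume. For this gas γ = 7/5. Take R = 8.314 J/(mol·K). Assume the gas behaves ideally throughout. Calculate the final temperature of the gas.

1040 K

P₁ = nRT₁/V₁ = 5.10×8.314×565/42.8 = 560 kPa.
Adiabatic: TV^(γ−1) = const ⇒ T₂ = 565×(4.57)^0.400 = 1040 K; PV^γ = const ⇒ P₂ = 4690 kPa.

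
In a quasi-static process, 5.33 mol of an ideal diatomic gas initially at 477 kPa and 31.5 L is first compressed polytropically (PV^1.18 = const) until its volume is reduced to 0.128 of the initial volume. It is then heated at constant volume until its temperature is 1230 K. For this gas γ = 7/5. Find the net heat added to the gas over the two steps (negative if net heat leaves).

T₁ = P₁V₁/(nR) = 477×31.5/(5.33×8.314) = 339 K.
Step 1 — Polytropic n=1.18: T₂ = T₁(V₁/V₂)^(n−1) = 339×(7.81)^0.18 = 491 K; P₂ = P₁(V₁/V₂)^n = 5400 kPa.
W = (P₁V₁−P₂V₂)/(n−1) = (477×31.5−5400×4.03)/0.18 = -37400 J.
ΔU = nCvΔT = 5.33×20.8×(491−339) = 16800 J.
Q = ΔU + W = -20600 J.
State after step 1: P = 5400 kPa, V = 4.03 L, T = 491 K.
Step 2 — Isochoric: V stays 4.03 L; P/T = const ⇒ T₂ = 1230 K, P₂ = 13500 kPa.
W = 0 (no volume change).
ΔU = nCvΔT = 5.33×20.8×(1230−491) = 81900 J.
Q = ΔU = 81900 J.
Net over both steps: W = -37400 J, Q = 61300 J, ΔU = 98700 J.

61300 J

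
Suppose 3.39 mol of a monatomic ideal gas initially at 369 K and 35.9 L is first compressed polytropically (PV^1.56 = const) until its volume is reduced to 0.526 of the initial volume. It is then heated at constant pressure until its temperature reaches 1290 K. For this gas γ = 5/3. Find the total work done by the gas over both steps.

13400 J

P₁ = nRT₁/V₁ = 3.39×8.314×369/35.9 = 290 kPa.
Step 1 — Polytropic n=1.56: T₂ = T₁(V₁/V₂)^(n−1) = 369×(1.90)^0.56 = 529 K; P₂ = P₁(V₁/V₂)^n = 789 kPa.
W = (P₁V₁−P₂V₂)/(n−1) = (290×35.9−789×18.9)/0.56 = -8040 J.
ΔU = nCvΔT = 3.39×12.5×(529−369) = 6750 J.
Q = ΔU + W = -1290 J.
State after step 1: P = 789 kPa, V = 18.9 L, T = 529 K.
Step 2 — Isobaric: P stays 789 kPa; V/T = const ⇒ T₂ = 1290 K, V₂ = 46.1 L.
W = PΔV = 789×(46.1−18.9) kPa·L = 21500 J.
ΔU = nCvΔT = 3.39×12.5×(1290−529) = 32200 J.
Q = ΔU + W = nCpΔT = 53600 J.
Net over both steps: W = 13400 J, Q = 52300 J, ΔU = 38900 J.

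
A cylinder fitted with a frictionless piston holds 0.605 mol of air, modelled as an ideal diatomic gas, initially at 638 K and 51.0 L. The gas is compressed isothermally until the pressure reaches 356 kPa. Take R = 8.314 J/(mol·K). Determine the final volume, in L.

P₁ = nRT₁/V₁ = 0.605×8.314×638/51.0 = 62.9 kPa.
Isothermal: T stays 638 K; PV = const ⇒ V₂ = 9.01 L, P₂ = 356 kPa.

9.01 L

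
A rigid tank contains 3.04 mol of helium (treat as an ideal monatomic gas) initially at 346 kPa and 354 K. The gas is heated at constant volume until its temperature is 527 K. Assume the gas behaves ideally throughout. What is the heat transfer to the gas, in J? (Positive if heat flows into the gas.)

6560 J

V₁ = nRT₁/P₁ = 3.04×8.314×354/346 = 25.9 L.
Isochoric: V stays 25.9 L; P/T = const ⇒ T₂ = 527 K, P₂ = 515 kPa.
W = 0 (no volume change).
ΔU = nCvΔT = 3.04×12.5×(527−354) = 6560 J.
Q = ΔU = 6560 J.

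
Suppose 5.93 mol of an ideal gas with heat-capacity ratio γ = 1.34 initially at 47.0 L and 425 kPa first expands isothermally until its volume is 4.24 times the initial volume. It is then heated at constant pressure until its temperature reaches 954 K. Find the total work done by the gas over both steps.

55900 J

T₁ = P₁V₁/(nR) = 425×47.0/(5.93×8.314) = 405 K.
Step 1 — Isothermal: T stays 405 K; PV = const ⇒ V₂ = 199 L, P₂ = 100 kPa.
ΔU = 0 (ideal gas, T constant).
W = nRT ln(V₂/V₁) = 5.93×8.314×405×ln(4.24) = 28900 J.
Q = ΔU + W = 28900 J.
State after step 1: P = 100 kPa, V = 199 L, T = 405 K.
Step 2 — Isobaric: P stays 100 kPa; V/T = const ⇒ T₂ = 954 K, V₂ = 469 L.
W = PΔV = 100×(469−199) kPa·L = 27100 J.
ΔU = nCvΔT = 5.93×24.5×(954−405) = 79600 J.
Q = ΔU + W = nCpΔT = 107000 J.
Net over both steps: W = 55900 J, Q = 135000 J, ΔU = 79600 J.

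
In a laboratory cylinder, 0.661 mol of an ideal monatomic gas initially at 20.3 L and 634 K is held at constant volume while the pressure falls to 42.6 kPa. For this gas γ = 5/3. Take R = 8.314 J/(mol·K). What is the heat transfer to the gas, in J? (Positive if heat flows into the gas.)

-3930 J

P₁ = nRT₁/V₁ = 0.661×8.314×634/20.3 = 172 kPa.
Isochoric: V stays 20.3 L; P/T = const ⇒ T₂ = 157 K, P₂ = 42.6 kPa.
W = 0 (no volume change).
ΔU = nCvΔT = 0.661×12.5×(157−634) = -3930 J.
Q = ΔU = -3930 J.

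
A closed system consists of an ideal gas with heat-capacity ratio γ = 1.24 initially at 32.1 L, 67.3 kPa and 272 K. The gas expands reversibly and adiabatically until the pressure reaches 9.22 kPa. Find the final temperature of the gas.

185 K

Adiabatic: T₂/T₁ = (P₂/P₁)^((γ−1)/γ) ⇒ T₂ = 272×(0.137)^0.194 = 185 K; V₂ = 159 L.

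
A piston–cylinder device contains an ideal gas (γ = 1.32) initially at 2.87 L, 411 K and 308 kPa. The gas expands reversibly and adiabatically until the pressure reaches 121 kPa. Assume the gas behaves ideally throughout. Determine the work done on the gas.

n = P₁V₁/(RT₁) = 308×2.87/(8.314×411) = 0.259 mol.
Adiabatic: T₂/T₁ = (P₂/P₁)^((γ−1)/γ) ⇒ T₂ = 411×(0.393)^0.242 = 328 K; V₂ = 5.82 L.
ΔU = nCvΔT = 0.259×26.0×(328−411) = -560 J.
Q = 0 for an adiabatic process, so W = −ΔU = 560 J.
Work done on the gas = −W_by = -560 J.

-560 J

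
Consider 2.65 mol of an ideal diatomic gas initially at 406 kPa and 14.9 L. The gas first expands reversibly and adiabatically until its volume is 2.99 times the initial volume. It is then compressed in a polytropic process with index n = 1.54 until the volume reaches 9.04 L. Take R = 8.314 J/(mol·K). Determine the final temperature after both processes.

419 K

T₁ = P₁V₁/(nR) = 406×14.9/(2.65×8.314) = 275 K.
Step 1 — Adiabatic: TV^(γ−1) = const ⇒ T₂ = 275×(0.334)^0.400 = 177 K; PV^γ = const ⇒ P₂ = 87.6 kPa.
ΔU = nCvΔT = 2.65×20.8×(177−275) = -5360 J.
Q = 0 for an adiabatic process, so W = −ΔU = 5360 J.
State after step 1: P = 87.6 kPa, V = 44.6 L, T = 177 K.
Step 2 — Polytropic n=1.54: T₂ = T₁(V₁/V₂)^(n−1) = 177×(4.93)^0.54 = 419 K; P₂ = P₁(V₁/V₂)^n = 1020 kPa.
W = (P₁V₁−P₂V₂)/(n−1) = (87.6×44.6−1020×9.04)/0.54 = -9880 J.
ΔU = nCvΔT = 2.65×20.8×(419−177) = 13300 J.
Q = ΔU + W = 3460 J.
Net over both steps: W = -4510 J, Q = 3460 J, ΔU = 7970 J.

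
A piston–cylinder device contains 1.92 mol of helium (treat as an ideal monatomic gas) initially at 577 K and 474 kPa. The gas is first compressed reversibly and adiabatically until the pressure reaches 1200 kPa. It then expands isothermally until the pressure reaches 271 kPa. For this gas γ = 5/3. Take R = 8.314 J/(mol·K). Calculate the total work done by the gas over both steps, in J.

V₁ = nRT₁/P₁ = 1.92×8.314×577/474 = 19.4 L.
Step 1 — Adiabatic: T₂/T₁ = (P₂/P₁)^((γ−1)/γ) ⇒ T₂ = 577×(2.53)^0.400 = 837 K; V₂ = 11.1 L.
ΔU = nCvΔT = 1.92×12.5×(837−577) = 6220 J.
Q = 0 for an adiabatic process, so W = −ΔU = -6220 J.
State after step 1: P = 1200 kPa, V = 11.1 L, T = 837 K.
Step 2 — Isothermal: T stays 837 K; PV = const ⇒ V₂ = 49.3 L, P₂ = 271 kPa.
ΔU = 0 (ideal gas, T constant).
W = nRT ln(V₂/V₁) = 1.92×8.314×837×ln(4.43) = 19900 J.
Q = ΔU + W = 19900 J.
Net over both steps: W = 13700 J, Q = 19900 J, ΔU = 6220 J.

13700 J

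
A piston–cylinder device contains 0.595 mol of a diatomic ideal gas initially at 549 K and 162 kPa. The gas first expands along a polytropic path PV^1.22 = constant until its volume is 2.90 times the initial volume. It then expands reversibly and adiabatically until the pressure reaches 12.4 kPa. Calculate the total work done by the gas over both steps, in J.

V₁ = nRT₁/P₁ = 0.595×8.314×549/162 = 16.8 L.
Step 1 — Polytropic n=1.22: T₂ = T₁(V₁/V₂)^(n−1) = 549×(0.345)^0.22 = 434 K; P₂ = P₁(V₁/V₂)^n = 44.2 kPa.
W = (P₁V₁−P₂V₂)/(n−1) = (162×16.8−44.2×48.6)/0.22 = 2580 J.
ΔU = nCvΔT = 0.595×20.8×(434−549) = -1420 J.
Q = ΔU + W = 1160 J.
State after step 1: P = 44.2 kPa, V = 48.6 L, T = 434 K.
Step 2 — Adiabatic: T₂/T₁ = (P₂/P₁)^((γ−1)/γ) ⇒ T₂ = 434×(0.281)^0.286 = 302 K; V₂ = 121 L.
ΔU = nCvΔT = 0.595×20.8×(302−434) = -1640 J.
Q = 0 for an adiabatic process, so W = −ΔU = 1640 J.
Net over both steps: W = 4210 J, Q = 1160 J, ΔU = -3050 J.

4210 J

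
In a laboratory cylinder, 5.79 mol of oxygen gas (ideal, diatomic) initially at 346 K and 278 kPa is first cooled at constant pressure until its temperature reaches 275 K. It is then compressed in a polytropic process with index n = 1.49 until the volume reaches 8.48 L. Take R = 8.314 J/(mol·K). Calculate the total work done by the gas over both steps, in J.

-39300 J

V₁ = nRT₁/P₁ = 5.79×8.314×346/278 = 59.9 L.
Step 1 — Isobaric: P stays 278 kPa; V/T = const ⇒ T₂ = 275 K, V₂ = 47.6 L.
W = PΔV = 278×(47.6−59.9) kPa·L = -3420 J.
ΔU = nCvΔT = 5.79×20.8×(275−346) = -8540 J.
Q = ΔU + W = nCpΔT = -12000 J.
State after step 1: P = 278 kPa, V = 47.6 L, T = 275 K.
Step 2 — Polytropic n=1.49: T₂ = T₁(V₁/V₂)^(n−1) = 275×(5.62)^0.49 = 641 K; P₂ = P₁(V₁/V₂)^n = 3640 kPa.
W = (P₁V₁−P₂V₂)/(n−1) = (278×47.6−3640×8.48)/0.49 = -35900 J.
ΔU = nCvΔT = 5.79×20.8×(641−275) = 44000 J.
Q = ΔU + W = 8080 J.
Net over both steps: W = -39300 J, Q = -3880 J, ΔU = 35400 J.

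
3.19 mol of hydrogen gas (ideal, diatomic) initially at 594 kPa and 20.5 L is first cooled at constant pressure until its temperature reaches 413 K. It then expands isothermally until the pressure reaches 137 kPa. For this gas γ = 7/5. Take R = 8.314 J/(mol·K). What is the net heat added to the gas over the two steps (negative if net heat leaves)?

T₁ = P₁V₁/(nR) = 594×20.5/(3.19×8.314) = 459 K.
Step 1 — Isobaric: P stays 594 kPa; V/T = const ⇒ T₂ = 413 K, V₂ = 18.4 L.
W = PΔV = 594×(18.4−20.5) kPa·L = -1220 J.
ΔU = nCvΔT = 3.19×20.8×(413−459) = -3060 J.
Q = ΔU + W = nCpΔT = -4280 J.
State after step 1: P = 594 kPa, V = 18.4 L, T = 413 K.
Step 2 — Isothermal: T stays 413 K; PV = const ⇒ V₂ = 80.0 L, P₂ = 137 kPa.
ΔU = 0 (ideal gas, T constant).
W = nRT ln(V₂/V₁) = 3.19×8.314×413×ln(4.34) = 16100 J.
Q = ΔU + W = 16100 J.
Net over both steps: W = 14800 J, Q = 11800 J, ΔU = -3060 J.

11800 J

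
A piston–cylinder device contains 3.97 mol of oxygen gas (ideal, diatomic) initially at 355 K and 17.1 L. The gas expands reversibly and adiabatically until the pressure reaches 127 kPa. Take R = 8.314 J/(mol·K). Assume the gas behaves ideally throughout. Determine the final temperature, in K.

219 K

P₁ = nRT₁/V₁ = 3.97×8.314×355/17.1 = 685 kPa.
Adiabatic: T₂/T₁ = (P₂/P₁)^((γ−1)/γ) ⇒ T₂ = 355×(0.185)^0.286 = 219 K; V₂ = 57.0 L.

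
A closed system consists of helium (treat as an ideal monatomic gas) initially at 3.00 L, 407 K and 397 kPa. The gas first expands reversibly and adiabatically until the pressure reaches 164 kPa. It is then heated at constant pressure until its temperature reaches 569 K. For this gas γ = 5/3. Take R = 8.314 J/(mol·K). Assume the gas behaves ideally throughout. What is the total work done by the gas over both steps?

n = P₁V₁/(RT₁) = 397×3.00/(8.314×407) = 0.352 mol.
Step 1 — Adiabatic: T₂/T₁ = (P₂/P₁)^((γ−1)/γ) ⇒ T₂ = 407×(0.413)^0.400 = 286 K; V₂ = 5.10 L.
ΔU = nCvΔT = 0.352×12.5×(286−407) = -532 J.
Q = 0 for an adiabatic process, so W = −ΔU = 532 J.
State after step 1: P = 164 kPa, V = 5.10 L, T = 286 K.
Step 2 — Isobaric: P stays 164 kPa; V/T = const ⇒ T₂ = 569 K, V₂ = 10.2 L.
W = PΔV = 164×(10.2−5.10) kPa·L = 829 J.
ΔU = nCvΔT = 0.352×12.5×(569−286) = 1240 J.
Q = ΔU + W = nCpΔT = 2070 J.
Net over both steps: W = 1360 J, Q = 2070 J, ΔU = 711 J.

1360 J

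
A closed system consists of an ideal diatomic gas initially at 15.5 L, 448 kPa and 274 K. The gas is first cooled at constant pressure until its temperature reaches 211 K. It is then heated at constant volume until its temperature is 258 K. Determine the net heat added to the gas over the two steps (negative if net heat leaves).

-2610 J

n = P₁V₁/(RT₁) = 448×15.5/(8.314×274) = 3.05 mol.
Step 1 — Isobaric: P stays 448 kPa; V/T = const ⇒ T₂ = 211 K, V₂ = 11.9 L.
W = PΔV = 448×(11.9−15.5) kPa·L = -1600 J.
ΔU = nCvΔT = 3.05×20.8×(211−274) = -3990 J.
Q = ΔU + W = nCpΔT = -5590 J.
State after step 1: P = 448 kPa, V = 11.9 L, T = 211 K.
Step 2 — Isochoric: V stays 11.9 L; P/T = const ⇒ T₂ = 258 K, P₂ = 548 kPa.
W = 0 (no volume change).
ΔU = nCvΔT = 3.05×20.8×(258−211) = 2980 J.
Q = ΔU = 2980 J.
Net over both steps: W = -1600 J, Q = -2610 J, ΔU = -1010 J.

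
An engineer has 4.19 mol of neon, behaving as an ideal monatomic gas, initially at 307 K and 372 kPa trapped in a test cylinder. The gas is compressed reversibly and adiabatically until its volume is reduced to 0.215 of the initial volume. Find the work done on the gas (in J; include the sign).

V₁ = nRT₁/P₁ = 4.19×8.314×307/372 = 28.7 L.
Adiabatic: TV^(γ−1) = const ⇒ T₂ = 307×(4.65)^0.667 = 855 K; PV^γ = const ⇒ P₂ = 4820 kPa.
ΔU = nCvΔT = 4.19×12.5×(855−307) = 28700 J.
Q = 0 for an adiabatic process, so W = −ΔU = -28700 J.
Work done on the gas = −W_by = 28700 J.

28700 J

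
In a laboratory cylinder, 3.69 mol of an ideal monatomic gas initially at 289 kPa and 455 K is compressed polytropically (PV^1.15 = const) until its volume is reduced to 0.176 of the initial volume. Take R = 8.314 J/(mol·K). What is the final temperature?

V₁ = nRT₁/P₁ = 3.69×8.314×455/289 = 48.3 L.
Polytropic n=1.15: T₂ = T₁(V₁/V₂)^(n−1) = 455×(5.68)^0.15 = 590 K; P₂ = P₁(V₁/V₂)^n = 2130 kPa.

590 K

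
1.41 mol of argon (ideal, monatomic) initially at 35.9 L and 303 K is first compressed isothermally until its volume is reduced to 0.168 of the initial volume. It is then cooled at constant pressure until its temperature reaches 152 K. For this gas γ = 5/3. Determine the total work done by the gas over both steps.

-8110 J

P₁ = nRT₁/V₁ = 1.41×8.314×303/35.9 = 98.9 kPa.
Step 1 — Isothermal: T stays 303 K; PV = const ⇒ V₂ = 6.03 L, P₂ = 589 kPa.
ΔU = 0 (ideal gas, T constant).
W = nRT ln(V₂/V₁) = 1.41×8.314×303×ln(0.168) = -6340 J.
Q = ΔU + W = -6340 J.
State after step 1: P = 589 kPa, V = 6.03 L, T = 303 K.
Step 2 — Isobaric: P stays 589 kPa; V/T = const ⇒ T₂ = 152 K, V₂ = 3.03 L.
W = PΔV = 589×(3.03−6.03) kPa·L = -1770 J.
ΔU = nCvΔT = 1.41×12.5×(152−303) = -2660 J.
Q = ΔU + W = nCpΔT = -4430 J.
Net over both steps: W = -8110 J, Q = -10800 J, ΔU = -2660 J.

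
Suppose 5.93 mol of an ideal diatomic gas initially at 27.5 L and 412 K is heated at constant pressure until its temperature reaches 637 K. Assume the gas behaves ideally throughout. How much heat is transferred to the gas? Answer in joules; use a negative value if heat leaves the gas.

38800 J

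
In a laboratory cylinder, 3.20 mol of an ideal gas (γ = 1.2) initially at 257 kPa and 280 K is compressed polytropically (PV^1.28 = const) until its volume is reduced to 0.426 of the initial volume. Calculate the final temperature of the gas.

V₁ = nRT₁/P₁ = 3.20×8.314×280/257 = 29.0 L.
Polytropic n=1.28: T₂ = T₁(V₁/V₂)^(n−1) = 280×(2.35)^0.28 = 356 K; P₂ = P₁(V₁/V₂)^n = 766 kPa.

356 K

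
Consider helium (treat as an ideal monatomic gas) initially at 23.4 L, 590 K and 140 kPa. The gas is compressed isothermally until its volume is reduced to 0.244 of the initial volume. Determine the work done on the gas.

4620 J

n = P₁V₁/(RT₁) = 140×23.4/(8.314×590) = 0.668 mol.
Isothermal: T stays 590 K; PV = const ⇒ V₂ = 5.71 L, P₂ = 574 kPa.
W = nRT ln(V₂/V₁) = 0.668×8.314×590×ln(0.244) = -4620 J.
Work done on the gas = −W_by = 4620 J.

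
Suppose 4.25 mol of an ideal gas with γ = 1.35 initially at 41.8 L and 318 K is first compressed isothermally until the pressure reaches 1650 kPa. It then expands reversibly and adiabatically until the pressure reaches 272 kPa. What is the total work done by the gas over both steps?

-8400 J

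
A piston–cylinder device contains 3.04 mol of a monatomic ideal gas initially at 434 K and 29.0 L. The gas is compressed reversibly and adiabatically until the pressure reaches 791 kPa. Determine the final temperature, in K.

583 K

P₁ = nRT₁/V₁ = 3.04×8.314×434/29.0 = 378 kPa.
Adiabatic: T₂/T₁ = (P₂/P₁)^((γ−1)/γ) ⇒ T₂ = 434×(2.09)^0.400 = 583 K; V₂ = 18.6 L.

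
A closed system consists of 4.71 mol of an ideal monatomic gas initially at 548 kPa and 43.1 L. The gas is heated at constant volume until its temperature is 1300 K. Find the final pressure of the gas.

T₁ = P₁V₁/(nR) = 548×43.1/(4.71×8.314) = 603 K.
Isochoric: V stays 43.1 L; P/T = const ⇒ T₂ = 1300 K, P₂ = 1180 kPa.

1180 kPa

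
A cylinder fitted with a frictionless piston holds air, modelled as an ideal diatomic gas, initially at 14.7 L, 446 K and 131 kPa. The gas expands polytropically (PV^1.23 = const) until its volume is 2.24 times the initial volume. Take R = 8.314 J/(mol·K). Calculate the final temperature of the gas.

370 K

Polytropic n=1.23: T₂ = T₁(V₁/V₂)^(n−1) = 446×(0.446)^0.23 = 370 K; P₂ = P₁(V₁/V₂)^n = 48.6 kPa.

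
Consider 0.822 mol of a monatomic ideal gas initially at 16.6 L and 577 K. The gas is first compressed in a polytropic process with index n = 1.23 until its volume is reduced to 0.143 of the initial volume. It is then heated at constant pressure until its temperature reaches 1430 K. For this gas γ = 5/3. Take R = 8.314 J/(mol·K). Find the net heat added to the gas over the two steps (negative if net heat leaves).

P₁ = nRT₁/V₁ = 0.822×8.314×577/16.6 = 238 kPa.
Step 1 — Polytropic n=1.23: T₂ = T₁(V₁/V₂)^(n−1) = 577×(6.99)^0.23 = 903 K; P₂ = P₁(V₁/V₂)^n = 2600 kPa.
W = (P₁V₁−P₂V₂)/(n−1) = (238×16.6−2600×2.37)/0.23 = -9670 J.
ΔU = nCvΔT = 0.822×12.5×(903−577) = 3340 J.
Q = ΔU + W = -6340 J.
State after step 1: P = 2600 kPa, V = 2.37 L, T = 903 K.
Step 2 — Isobaric: P stays 2600 kPa; V/T = const ⇒ T₂ = 1430 K, V₂ = 3.76 L.
W = PΔV = 2600×(3.76−2.37) kPa·L = 3600 J.
ΔU = nCvΔT = 0.822×12.5×(1430−903) = 5410 J.
Q = ΔU + W = nCpΔT = 9010 J.
Net over both steps: W = -6070 J, Q = 2680 J, ΔU = 8740 J.

2680 J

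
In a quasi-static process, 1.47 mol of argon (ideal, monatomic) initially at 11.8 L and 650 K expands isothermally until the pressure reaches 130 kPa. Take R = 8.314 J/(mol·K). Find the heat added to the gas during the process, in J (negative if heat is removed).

13100 J

P₁ = nRT₁/V₁ = 1.47×8.314×650/11.8 = 673 kPa.
Isothermal: T stays 650 K; PV = const ⇒ V₂ = 61.1 L, P₂ = 130 kPa.
ΔU = 0 (ideal gas, T constant).
W = nRT ln(V₂/V₁) = 1.47×8.314×650×ln(5.18) = 13100 J.
Q = ΔU + W = 13100 J.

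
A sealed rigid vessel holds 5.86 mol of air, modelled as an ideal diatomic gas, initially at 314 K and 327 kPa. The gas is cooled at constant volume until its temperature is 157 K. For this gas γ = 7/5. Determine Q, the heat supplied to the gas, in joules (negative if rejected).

V₁ = nRT₁/P₁ = 5.86×8.314×314/327 = 46.8 L.
Isochoric: V stays 46.8 L; P/T = const ⇒ T₂ = 157 K, P₂ = 164 kPa.
W = 0 (no volume change).
ΔU = nCvΔT = 5.86×20.8×(157−314) = -19100 J.
Q = ΔU = -19100 J.

-19100 J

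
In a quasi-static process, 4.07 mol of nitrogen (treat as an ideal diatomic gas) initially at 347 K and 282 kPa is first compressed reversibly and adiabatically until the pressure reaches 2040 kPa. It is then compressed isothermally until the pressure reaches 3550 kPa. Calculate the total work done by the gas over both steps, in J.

V₁ = nRT₁/P₁ = 4.07×8.314×347/282 = 41.6 L.
Step 1 — Adiabatic: T₂/T₁ = (P₂/P₁)^((γ−1)/γ) ⇒ T₂ = 347×(7.23)^0.286 = 611 K; V₂ = 10.1 L.
ΔU = nCvΔT = 4.07×20.8×(611−347) = 22300 J.
Q = 0 for an adiabatic process, so W = −ΔU = -22300 J.
State after step 1: P = 2040 kPa, V = 10.1 L, T = 611 K.
Step 2 — Isothermal: T stays 611 K; PV = const ⇒ V₂ = 5.82 L, P₂ = 3550 kPa.
ΔU = 0 (ideal gas, T constant).
W = nRT ln(V₂/V₁) = 4.07×8.314×611×ln(0.575) = -11400 J.
Q = ΔU + W = -11400 J.
Net over both steps: W = -33800 J, Q = -11400 J, ΔU = 22300 J.

-33800 J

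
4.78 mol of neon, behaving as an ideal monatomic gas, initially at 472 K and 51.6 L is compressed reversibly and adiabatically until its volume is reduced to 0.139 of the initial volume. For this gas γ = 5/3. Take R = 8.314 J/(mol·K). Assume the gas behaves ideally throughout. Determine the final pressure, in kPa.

9750 kPa

P₁ = nRT₁/V₁ = 4.78×8.314×472/51.6 = 364 kPa.
Adiabatic: TV^(γ−1) = const ⇒ T₂ = 472×(7.19)^0.667 = 1760 K; PV^γ = const ⇒ P₂ = 9750 kPa.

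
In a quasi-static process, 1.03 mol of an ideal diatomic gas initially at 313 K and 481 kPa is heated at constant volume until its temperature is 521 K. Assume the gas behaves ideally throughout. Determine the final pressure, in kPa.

801 kPa

V₁ = nRT₁/P₁ = 1.03×8.314×313/481 = 5.57 L.
Isochoric: V stays 5.57 L; P/T = const ⇒ T₂ = 521 K, P₂ = 801 kPa.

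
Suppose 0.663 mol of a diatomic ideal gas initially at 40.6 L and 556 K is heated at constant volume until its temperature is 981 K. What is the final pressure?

P₁ = nRT₁/V₁ = 0.663×8.314×556/40.6 = 75.5 kPa.
Isochoric: V stays 40.6 L; P/T = const ⇒ T₂ = 981 K, P₂ = 133 kPa.

133 kPa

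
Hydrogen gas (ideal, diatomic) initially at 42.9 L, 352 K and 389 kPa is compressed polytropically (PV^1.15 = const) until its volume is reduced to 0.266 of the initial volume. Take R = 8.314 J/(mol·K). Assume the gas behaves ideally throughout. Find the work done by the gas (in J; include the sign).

-24400 J

n = P₁V₁/(RT₁) = 389×42.9/(8.314×352) = 5.70 mol.
Polytropic n=1.15: T₂ = T₁(V₁/V₂)^(n−1) = 352×(3.76)^0.15 = 429 K; P₂ = P₁(V₁/V₂)^n = 1780 kPa.
W = (P₁V₁−P₂V₂)/(n−1) = (389×42.9−1780×11.4)/0.15 = -24400 J.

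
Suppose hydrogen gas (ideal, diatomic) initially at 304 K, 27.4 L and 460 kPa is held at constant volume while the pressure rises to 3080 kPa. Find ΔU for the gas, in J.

179000 J

n = P₁V₁/(RT₁) = 460×27.4/(8.314×304) = 4.99 mol.
Isochoric: V stays 27.4 L; P/T = const ⇒ T₂ = 2040 K, P₂ = 3080 kPa.
For an ideal gas ΔU = nCvΔT with Cv = (5/2)R = 20.8 J/(mol·K).
ΔU = 4.99×20.8×(2040−304) = 179000 J.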